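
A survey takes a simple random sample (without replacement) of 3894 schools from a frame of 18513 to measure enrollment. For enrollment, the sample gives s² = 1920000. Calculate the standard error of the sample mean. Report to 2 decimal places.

19.73

Under SRS without replacement, Var(ȳ) = (1 − f)·s²/n with f = n/N = 3894/18513 = 0.21033868.
Var(ȳ) = (1 − 0.21033868)·1920000/3894 = 0.78966132·493.06626 = 389.35535.
SE(ȳ) = √(389.35535) = 19.73.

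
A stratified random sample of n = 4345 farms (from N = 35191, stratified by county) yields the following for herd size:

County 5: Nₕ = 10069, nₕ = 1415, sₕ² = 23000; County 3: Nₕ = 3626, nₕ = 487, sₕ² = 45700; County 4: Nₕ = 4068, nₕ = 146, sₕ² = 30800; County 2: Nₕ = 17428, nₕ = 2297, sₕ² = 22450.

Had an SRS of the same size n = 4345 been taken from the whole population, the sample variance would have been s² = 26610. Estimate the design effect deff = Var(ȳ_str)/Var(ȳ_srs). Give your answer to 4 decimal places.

1.2677

Var(ȳ_str) = Σ Wₕ²(1−fₕ)sₕ²/nₕ with Wₕ = Nₕ/35191:
  County 5: (10069/35191)²·(1−1415/10069)·23000/1415 = 1.1436981
  County 3: (3626/35191)²·(1−487/3626)·45700/487 = 0.86246829
  County 4: (4068/35191)²·(1−146/4068)·30800/146 = 2.7178356
  County 2: (17428/35191)²·(1−2297/17428)·22450/2297 = 2.0811688
  → Var(ȳ_str) = 6.8051708.
Var(ȳ_srs) = (1 − 4345/35191)·26610/4345 = 5.3681215.
deff = 6.8051708 / 5.3681215 = 1.2677.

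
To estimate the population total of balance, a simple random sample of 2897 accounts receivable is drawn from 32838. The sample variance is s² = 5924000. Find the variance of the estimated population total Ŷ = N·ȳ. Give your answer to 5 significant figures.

Var(Ŷ) = N²·Var(ȳ) = N²·(1 − n/N)·s²/n.
f = 2897/32838 = 0.08822096; Var(ȳ) = 0.91177904·5924000/2897 = 1864.4733.
Var(Ŷ) = 32838² · 1864.4733 = 2.0105254 × 10^12.

2.0105 × 10^12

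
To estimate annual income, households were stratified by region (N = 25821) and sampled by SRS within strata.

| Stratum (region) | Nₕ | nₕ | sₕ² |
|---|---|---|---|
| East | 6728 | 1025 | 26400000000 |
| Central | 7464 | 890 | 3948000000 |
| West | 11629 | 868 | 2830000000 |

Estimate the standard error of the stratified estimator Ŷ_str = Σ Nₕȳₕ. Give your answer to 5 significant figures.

Var(Ŷ_str) = Σₕ Nₕ²(1 − fₕ)sₕ²/nₕ.
East: 6728²·(1 − 1025/6728)·26400000000/1025 = 9.882559 × 10^14.
Central: 7464²·(1 − 890/7464)·3948000000/890 = 2.1766493 × 10^14.
West: 11629²·(1 − 868/11629)·2830000000/868 = 4.0800146 × 10^14.
Sum = 1.6139223 × 10^15.
SE = √(1.6139223 × 10^15) = 4.0174 × 10^7.

4.0174 × 10^7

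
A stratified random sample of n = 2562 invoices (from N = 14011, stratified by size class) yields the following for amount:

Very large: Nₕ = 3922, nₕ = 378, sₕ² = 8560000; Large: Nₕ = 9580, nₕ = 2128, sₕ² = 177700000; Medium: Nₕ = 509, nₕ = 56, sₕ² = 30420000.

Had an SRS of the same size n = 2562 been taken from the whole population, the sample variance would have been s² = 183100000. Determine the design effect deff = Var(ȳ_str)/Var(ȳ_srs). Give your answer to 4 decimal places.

0.5584

Var(ȳ_str) = Σ Wₕ²(1−fₕ)sₕ²/nₕ with Wₕ = Nₕ/14011:
  Very large: (3922/14011)²·(1−378/3922)·8560000/378 = 1603.4115
  Large: (9580/14011)²·(1−2128/9580)·177700000/2128 = 30367.979
  Medium: (509/14011)²·(1−56/509)·30420000/56 = 638.04146
  → Var(ȳ_str) = 32609.432.
Var(ȳ_srs) = (1 − 2562/14011)·183100000/2562 = 58399.3.
deff = 32609.432 / 58399.3 = 0.5584.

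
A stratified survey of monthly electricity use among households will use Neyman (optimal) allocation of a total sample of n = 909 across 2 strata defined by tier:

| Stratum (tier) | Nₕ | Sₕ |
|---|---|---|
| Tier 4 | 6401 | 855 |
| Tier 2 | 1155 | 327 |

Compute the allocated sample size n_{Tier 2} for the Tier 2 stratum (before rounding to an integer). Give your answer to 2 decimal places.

58.68

Neyman allocation: nₕ = n·NₕSₕ / Σⱼ NⱼSⱼ.
Σ NⱼSⱼ = 6401·855 + 1155·327 = 5.85054 × 10^6.
n_{Tier 2} = 909·1155·327 / (5.85054 × 10^6) = 58.68.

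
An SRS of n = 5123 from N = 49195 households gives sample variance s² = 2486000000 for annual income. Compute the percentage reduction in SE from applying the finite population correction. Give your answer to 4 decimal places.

f = n/N = 5123/49195 = 0.10413660.
SE_no-fpc = √(s²/n) = 696.60788; SE_fpc = √((1−f)s²/n) = 659.33978.
Ratio = √(1−f) = 0.94650061. Reduction = 100·(1 − 0.94650061) = 5.3499%.

5.3499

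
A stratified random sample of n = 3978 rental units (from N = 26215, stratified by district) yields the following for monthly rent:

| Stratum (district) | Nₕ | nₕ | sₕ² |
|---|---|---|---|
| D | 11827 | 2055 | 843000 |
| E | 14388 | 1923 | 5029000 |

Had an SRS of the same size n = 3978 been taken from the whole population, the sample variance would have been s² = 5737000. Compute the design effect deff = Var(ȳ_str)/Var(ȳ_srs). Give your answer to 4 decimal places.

0.6143

Var(ȳ_str) = Σ Wₕ²(1−fₕ)sₕ²/nₕ with Wₕ = Nₕ/26215:
  D: (11827/26215)²·(1−2055/11827)·843000/2055 = 68.988083
  E: (14388/26215)²·(1−1923/14388)·5029000/1923 = 682.4885
  → Var(ȳ_str) = 751.47658.
Var(ȳ_srs) = (1 − 3978/26215)·5737000/3978 = 1223.3378.
deff = 751.47658 / 1223.3378 = 0.6143.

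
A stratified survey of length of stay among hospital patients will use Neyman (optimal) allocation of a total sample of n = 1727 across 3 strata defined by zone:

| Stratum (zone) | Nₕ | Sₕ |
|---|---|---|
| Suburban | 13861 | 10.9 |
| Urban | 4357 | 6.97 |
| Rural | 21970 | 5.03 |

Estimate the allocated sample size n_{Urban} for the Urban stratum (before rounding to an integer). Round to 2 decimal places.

179.63

Neyman allocation: nₕ = n·NₕSₕ / Σⱼ NⱼSⱼ.
Σ NⱼSⱼ = 13861·10.9 + 4357·6.97 + 21970·5.03 = 291962.29.
n_{Urban} = 1727·4357·6.97 / 291962.29 = 179.63.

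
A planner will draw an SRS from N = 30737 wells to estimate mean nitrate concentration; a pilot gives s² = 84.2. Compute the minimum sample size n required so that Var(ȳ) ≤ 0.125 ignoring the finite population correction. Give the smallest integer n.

Without fpc, n₀ = s²/D = 84.2/0.125 = 673.6000.
Rounding up, n = 674.

674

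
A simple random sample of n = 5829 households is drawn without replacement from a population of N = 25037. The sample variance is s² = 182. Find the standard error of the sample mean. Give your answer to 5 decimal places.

Under SRS without replacement, Var(ȳ) = (1 − f)·s²/n with f = n/N = 5829/25037 = 0.23281543.
Var(ȳ) = (1 − 0.23281543)·182/5829 = 0.76718457·0.031223194 = 0.023953953.
SE(ȳ) = √(0.023953953) = 0.15477.

0.15477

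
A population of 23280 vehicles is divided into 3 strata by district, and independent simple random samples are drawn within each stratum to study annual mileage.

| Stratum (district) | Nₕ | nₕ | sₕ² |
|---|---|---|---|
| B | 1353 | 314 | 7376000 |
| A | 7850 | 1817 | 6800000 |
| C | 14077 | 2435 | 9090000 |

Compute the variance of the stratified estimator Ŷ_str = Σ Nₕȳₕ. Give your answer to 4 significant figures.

Var(Ŷ_str) = Σₕ Nₕ²(1 − fₕ)sₕ²/nₕ.
B: 1353²·(1 − 314/1353)·7376000/314 = 3.3022094 × 10^10.
A: 7850²·(1 − 1817/7850)·6800000/1817 = 1.7723805 × 10^11.
C: 14077²·(1 − 2435/14077)·9090000/2435 = 6.1179035 × 10^11.
Sum = 8.2205049 × 10^11.

8.221 × 10^11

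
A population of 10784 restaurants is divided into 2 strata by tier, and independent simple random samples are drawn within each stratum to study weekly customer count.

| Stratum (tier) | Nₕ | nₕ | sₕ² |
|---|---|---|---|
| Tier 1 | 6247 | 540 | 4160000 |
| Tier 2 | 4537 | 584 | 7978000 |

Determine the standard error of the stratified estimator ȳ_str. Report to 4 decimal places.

Var(ȳ_str) = Σₕ Wₕ²(1 − fₕ)sₕ²/nₕ with Wₕ = Nₕ/N, N = 10784.
Tier 1: Wₕ = 0.57928412; term = 0.57928412²·(1 − 0.08644149)·4160000/540 = 2361.6699.
Tier 2: Wₕ = 0.42071588; term = 0.42071588²·(1 − 0.12871942)·7978000/584 = 2106.7695.
Sum = 4468.4394.
SE = √(4468.4394) = 66.8464.

66.8464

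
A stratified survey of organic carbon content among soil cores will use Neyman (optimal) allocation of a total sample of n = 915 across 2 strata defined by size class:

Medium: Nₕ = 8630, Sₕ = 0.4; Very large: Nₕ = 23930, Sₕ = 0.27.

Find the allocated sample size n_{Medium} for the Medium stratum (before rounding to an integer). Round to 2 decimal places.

Neyman allocation: nₕ = n·NₕSₕ / Σⱼ NⱼSⱼ.
Σ NⱼSⱼ = 8630·0.4 + 23930·0.27 = 9913.1.
n_{Medium} = 915·8630·0.4 / 9913.1 = 318.63.

318.63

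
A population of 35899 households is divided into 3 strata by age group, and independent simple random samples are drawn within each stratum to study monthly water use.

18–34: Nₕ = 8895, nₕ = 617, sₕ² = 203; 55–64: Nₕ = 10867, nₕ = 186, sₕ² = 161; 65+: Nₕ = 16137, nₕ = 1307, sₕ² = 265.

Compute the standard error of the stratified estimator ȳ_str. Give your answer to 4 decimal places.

Var(ȳ_str) = Σₕ Wₕ²(1 − fₕ)sₕ²/nₕ with Wₕ = Nₕ/N, N = 35899.
18–34: Wₕ = 0.24777849; term = 0.24777849²·(1 − 0.06936481)·203/617 = 0.018798255.
55–64: Wₕ = 0.30271038; term = 0.30271038²·(1 − 0.01711604)·161/186 = 0.077959638.
65+: Wₕ = 0.44951113; term = 0.44951113²·(1 − 0.08099399)·265/1307 = 0.037650395.
Sum = 0.13440829.
SE = √(0.13440829) = 0.3666.

0.3666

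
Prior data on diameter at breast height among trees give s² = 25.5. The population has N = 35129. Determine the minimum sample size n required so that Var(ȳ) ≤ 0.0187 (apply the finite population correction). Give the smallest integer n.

1313

Without fpc, n₀ = s²/D = 25.5/0.0187 = 1363.6364.
With fpc, (1 − n/N)·s²/n ≤ D requires n ≥ n₀/(1 + n₀/N) = 1363.6364/(1 + 1363.6364/35129) = 1312.6808.
Rounding up, n = 1313.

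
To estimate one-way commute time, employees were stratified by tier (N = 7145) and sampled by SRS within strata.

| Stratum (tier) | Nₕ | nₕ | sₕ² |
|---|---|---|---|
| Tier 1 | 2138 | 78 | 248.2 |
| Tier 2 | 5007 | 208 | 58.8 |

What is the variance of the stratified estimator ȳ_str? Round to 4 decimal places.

Var(ȳ_str) = Σₕ Wₕ²(1 − fₕ)sₕ²/nₕ with Wₕ = Nₕ/N, N = 7145.
Tier 1: Wₕ = 0.29923023; term = 0.29923023²·(1 − 0.03648269)·248.2/78 = 0.2745223.
Tier 2: Wₕ = 0.70076977; term = 0.70076977²·(1 − 0.04154184)·58.8/208 = 0.13305704.
Sum = 0.40757934.

0.4076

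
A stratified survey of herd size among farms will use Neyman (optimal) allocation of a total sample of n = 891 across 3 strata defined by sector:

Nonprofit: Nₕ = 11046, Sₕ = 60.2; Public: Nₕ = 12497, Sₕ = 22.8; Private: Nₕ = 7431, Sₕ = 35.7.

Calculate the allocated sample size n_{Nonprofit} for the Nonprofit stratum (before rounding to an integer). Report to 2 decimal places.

Neyman allocation: nₕ = n·NₕSₕ / Σⱼ NⱼSⱼ.
Σ NⱼSⱼ = 11046·60.2 + 12497·22.8 + 7431·35.7 = 1.2151875 × 10^6.
n_{Nonprofit} = 891·11046·60.2 / (1.2151875 × 10^6) = 487.57.

487.57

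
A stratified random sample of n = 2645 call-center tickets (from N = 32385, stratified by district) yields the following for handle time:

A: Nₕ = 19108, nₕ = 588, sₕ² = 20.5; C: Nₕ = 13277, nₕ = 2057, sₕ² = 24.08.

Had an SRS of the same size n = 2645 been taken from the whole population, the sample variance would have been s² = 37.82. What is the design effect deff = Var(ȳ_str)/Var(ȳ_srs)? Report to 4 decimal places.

Var(ȳ_str) = Σ Wₕ²(1−fₕ)sₕ²/nₕ with Wₕ = Nₕ/32385:
  A: (19108/32385)²·(1−588/19108)·20.5/588 = 0.011763727
  C: (13277/32385)²·(1−2057/13277)·24.08/2057 = 0.0016627509
  → Var(ȳ_str) = 0.013426478.
Var(ȳ_srs) = (1 − 2645/32385)·37.82/2645 = 0.013130852.
deff = 0.013426478 / 0.013130852 = 1.0225.

1.0225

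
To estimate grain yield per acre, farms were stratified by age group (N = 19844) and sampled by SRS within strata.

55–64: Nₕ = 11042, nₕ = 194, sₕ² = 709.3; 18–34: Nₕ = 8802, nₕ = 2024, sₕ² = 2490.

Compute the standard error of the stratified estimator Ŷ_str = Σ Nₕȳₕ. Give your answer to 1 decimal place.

22613.0

Var(Ŷ_str) = Σₕ Nₕ²(1 − fₕ)sₕ²/nₕ.
55–64: 11042²·(1 − 194/11042)·709.3/194 = 4.3795113 × 10^8.
18–34: 8802²·(1 − 2024/8802)·2490/2024 = 7.3395894 × 10^7.
Sum = 5.1134702 × 10^8.
SE = √(5.1134702 × 10^8) = 22613.0.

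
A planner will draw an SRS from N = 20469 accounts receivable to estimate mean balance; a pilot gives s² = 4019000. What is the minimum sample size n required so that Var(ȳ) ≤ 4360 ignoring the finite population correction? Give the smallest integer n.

Without fpc, n₀ = s²/D = 4019000/4360 = 921.7890.
Rounding up, n = 922.

922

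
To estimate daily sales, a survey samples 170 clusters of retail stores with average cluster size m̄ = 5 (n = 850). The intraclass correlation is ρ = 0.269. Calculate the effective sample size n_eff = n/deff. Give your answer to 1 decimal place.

409.4

deff = 1 + (5 − 1)·0.269 = 1 + 1.076 = 2.076.
n_eff = 850 / 2.076 = 409.4.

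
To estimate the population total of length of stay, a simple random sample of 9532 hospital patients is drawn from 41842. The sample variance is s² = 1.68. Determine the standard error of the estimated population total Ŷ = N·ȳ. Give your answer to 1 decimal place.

Var(Ŷ) = N²·Var(ȳ) = N²·(1 − n/N)·s²/n.
f = 9532/41842 = 0.22780938; Var(ȳ) = 0.77219062·1.68/9532 = 1.3609738 × 10^-4.
Var(Ŷ) = 41842² · (1.3609738 × 10^-4) = 238272.89.
SE(Ŷ) = √(238272.89) = 488.1.

488.1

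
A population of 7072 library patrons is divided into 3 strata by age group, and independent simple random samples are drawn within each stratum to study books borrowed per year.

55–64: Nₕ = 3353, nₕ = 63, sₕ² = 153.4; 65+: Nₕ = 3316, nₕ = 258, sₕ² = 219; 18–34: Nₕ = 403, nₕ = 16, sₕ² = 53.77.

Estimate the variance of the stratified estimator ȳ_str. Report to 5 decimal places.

0.71965

Var(ȳ_str) = Σₕ Wₕ²(1 − fₕ)sₕ²/nₕ with Wₕ = Nₕ/N, N = 7072.
55–64: Wₕ = 0.47412330; term = 0.47412330²·(1 − 0.01878914)·153.4/63 = 0.53706859.
65+: Wₕ = 0.46889140; term = 0.46889140²·(1 − 0.07780458)·219/258 = 0.17210437.
18–34: Wₕ = 0.05698529; term = 0.05698529²·(1 − 0.03970223)·53.77/16 = 0.010479765.
Sum = 0.71965273.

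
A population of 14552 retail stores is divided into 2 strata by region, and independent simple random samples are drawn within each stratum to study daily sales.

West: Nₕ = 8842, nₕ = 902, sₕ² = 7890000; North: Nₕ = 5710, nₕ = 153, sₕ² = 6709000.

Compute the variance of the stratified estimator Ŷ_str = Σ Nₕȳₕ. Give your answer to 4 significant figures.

Var(Ŷ_str) = Σₕ Nₕ²(1 − fₕ)sₕ²/nₕ.
West: 8842²·(1 − 902/8842)·7890000/902 = 6.1410337 × 10^11.
North: 5710²·(1 − 153/5710)·6709000/153 = 1.3913707 × 10^12.
Sum = 2.0054741 × 10^12.

2.005 × 10^12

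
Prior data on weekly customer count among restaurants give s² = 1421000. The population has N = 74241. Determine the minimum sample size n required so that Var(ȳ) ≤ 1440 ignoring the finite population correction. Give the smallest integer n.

987

Without fpc, n₀ = s²/D = 1421000/1440 = 986.8056.
Rounding up, n = 987.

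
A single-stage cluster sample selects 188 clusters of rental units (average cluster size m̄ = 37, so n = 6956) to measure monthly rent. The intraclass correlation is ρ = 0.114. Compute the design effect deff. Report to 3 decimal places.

5.104

deff = 1 + (37 − 1)·0.114 = 1 + 4.104 = 5.104.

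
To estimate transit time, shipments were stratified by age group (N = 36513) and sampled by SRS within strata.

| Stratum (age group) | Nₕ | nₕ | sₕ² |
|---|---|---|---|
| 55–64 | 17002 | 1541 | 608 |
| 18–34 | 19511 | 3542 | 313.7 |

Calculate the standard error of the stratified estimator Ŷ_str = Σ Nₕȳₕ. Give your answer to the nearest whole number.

11459

Var(Ŷ_str) = Σₕ Nₕ²(1 − fₕ)sₕ²/nₕ.
55–64: 17002²·(1 − 1541/17002)·608/1541 = 1.0371427 × 10^8.
18–34: 19511²·(1 − 3542/19511)·313.7/3542 = 2.7594543 × 10^7.
Sum = 1.3130881 × 10^8.
SE = √(1.3130881 × 10^8) = 11459.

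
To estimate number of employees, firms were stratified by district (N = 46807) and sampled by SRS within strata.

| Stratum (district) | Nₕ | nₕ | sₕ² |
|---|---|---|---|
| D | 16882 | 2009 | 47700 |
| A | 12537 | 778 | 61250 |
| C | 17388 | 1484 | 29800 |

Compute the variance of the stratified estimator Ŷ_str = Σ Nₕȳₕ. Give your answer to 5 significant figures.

Var(Ŷ_str) = Σₕ Nₕ²(1 − fₕ)sₕ²/nₕ.
D: 16882²·(1 − 2009/16882)·47700/2009 = 5.9615737 × 10^9.
A: 12537²·(1 − 778/12537)·61250/778 = 1.1606212 × 10^10.
C: 17388²·(1 − 1484/17388)·29800/1484 = 5.5531367 × 10^9.
Sum = 2.3120922 × 10^10.

2.3121 × 10^10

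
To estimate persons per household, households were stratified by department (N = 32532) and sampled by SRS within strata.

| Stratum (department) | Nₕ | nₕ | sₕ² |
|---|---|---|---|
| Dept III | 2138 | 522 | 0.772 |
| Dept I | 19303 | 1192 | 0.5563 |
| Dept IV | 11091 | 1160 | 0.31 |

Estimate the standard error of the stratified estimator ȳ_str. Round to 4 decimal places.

Var(ȳ_str) = Σₕ Wₕ²(1 − fₕ)sₕ²/nₕ with Wₕ = Nₕ/N, N = 32532.
Dept III: Wₕ = 0.06571991; term = 0.06571991²·(1 − 0.24415341)·0.772/522 = 4.8280786 × 10^-6.
Dept I: Wₕ = 0.59335424; term = 0.59335424²·(1 − 0.06175206)·0.5563/1192 = 1.5416242 × 10^-4.
Dept IV: Wₕ = 0.34092586; term = 0.34092586²·(1 − 0.10458931)·0.31/1160 = 2.7812874 × 10^-5.
Sum = 1.8680337 × 10^-4.
SE = √(1.8680337 × 10^-4) = 0.0137.

0.0137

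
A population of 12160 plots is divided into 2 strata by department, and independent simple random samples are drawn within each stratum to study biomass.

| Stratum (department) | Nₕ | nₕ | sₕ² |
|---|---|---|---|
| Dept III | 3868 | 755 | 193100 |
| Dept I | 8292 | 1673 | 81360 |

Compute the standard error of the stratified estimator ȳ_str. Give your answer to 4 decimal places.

Var(ȳ_str) = Σₕ Wₕ²(1 − fₕ)sₕ²/nₕ with Wₕ = Nₕ/N, N = 12160.
Dept III: Wₕ = 0.31809211; term = 0.31809211²·(1 − 0.19519131)·193100/755 = 20.827338.
Dept I: Wₕ = 0.68190789; term = 0.68190789²·(1 − 0.20176073)·81360/1673 = 18.050928.
Sum = 38.878266.
SE = √(38.878266) = 6.2352.

6.2352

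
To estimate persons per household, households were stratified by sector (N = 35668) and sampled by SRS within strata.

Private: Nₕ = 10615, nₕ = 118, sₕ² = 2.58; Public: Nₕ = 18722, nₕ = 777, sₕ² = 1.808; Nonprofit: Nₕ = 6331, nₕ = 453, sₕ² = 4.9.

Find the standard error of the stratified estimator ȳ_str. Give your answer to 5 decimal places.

Var(ȳ_str) = Σₕ Wₕ²(1 − fₕ)sₕ²/nₕ with Wₕ = Nₕ/N, N = 35668.
Private: Wₕ = 0.29760570; term = 0.29760570²·(1 − 0.01111634)·2.58/118 = 0.001914985.
Public: Wₕ = 0.52489627; term = 0.52489627²·(1 − 0.04150198)·1.808/777 = 6.144911 × 10^-4.
Nonprofit: Wₕ = 0.17749804; term = 0.17749804²·(1 − 0.07155268)·4.9/453 = 3.1640421 × 10^-4.
Sum = 0.0028458803.
SE = √(0.0028458803) = 0.05335.

0.05335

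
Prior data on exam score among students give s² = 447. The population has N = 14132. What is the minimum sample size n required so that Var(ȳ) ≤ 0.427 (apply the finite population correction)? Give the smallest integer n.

975

Without fpc, n₀ = s²/D = 447/0.427 = 1046.8384.
With fpc, (1 − n/N)·s²/n ≤ D requires n ≥ n₀/(1 + n₀/N) = 1046.8384/(1 + 1046.8384/14132) = 974.6411.
Rounding up, n = 975.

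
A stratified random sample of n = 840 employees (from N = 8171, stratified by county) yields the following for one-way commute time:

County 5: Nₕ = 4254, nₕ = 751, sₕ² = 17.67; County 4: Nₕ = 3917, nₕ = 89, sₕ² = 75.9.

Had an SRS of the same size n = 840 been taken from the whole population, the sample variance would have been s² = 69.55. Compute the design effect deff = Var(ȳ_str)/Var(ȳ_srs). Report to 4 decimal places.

2.6489

Var(ȳ_str) = Σ Wₕ²(1−fₕ)sₕ²/nₕ with Wₕ = Nₕ/8171:
  County 5: (4254/8171)²·(1−751/4254)·17.67/751 = 0.0052515054
  County 4: (3917/8171)²·(1−89/3917)·75.9/89 = 0.19152561
  → Var(ȳ_str) = 0.19677712.
Var(ȳ_srs) = (1 − 840/8171)·69.55/840 = 0.074285809.
deff = 0.19677712 / 0.074285809 = 2.6489.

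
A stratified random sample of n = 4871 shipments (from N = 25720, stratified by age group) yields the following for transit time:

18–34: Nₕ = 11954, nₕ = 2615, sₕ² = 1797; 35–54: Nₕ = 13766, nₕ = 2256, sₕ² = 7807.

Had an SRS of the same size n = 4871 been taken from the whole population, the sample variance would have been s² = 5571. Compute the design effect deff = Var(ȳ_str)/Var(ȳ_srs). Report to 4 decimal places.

Var(ȳ_str) = Σ Wₕ²(1−fₕ)sₕ²/nₕ with Wₕ = Nₕ/25720:
  18–34: (11954/25720)²·(1−2615/11954)·1797/2615 = 0.11597065
  35–54: (13766/25720)²·(1−2256/13766)·7807/2256 = 0.82886966
  → Var(ȳ_str) = 0.94484031.
Var(ȳ_srs) = (1 − 4871/25720)·5571/4871 = 0.92710579.
deff = 0.94484031 / 0.92710579 = 1.0191.

1.0191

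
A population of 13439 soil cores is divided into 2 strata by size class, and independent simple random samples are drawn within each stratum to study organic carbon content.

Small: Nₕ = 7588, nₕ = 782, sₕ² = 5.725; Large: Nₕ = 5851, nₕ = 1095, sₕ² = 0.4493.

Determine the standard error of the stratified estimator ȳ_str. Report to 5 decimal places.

0.04644

Var(ȳ_str) = Σₕ Wₕ²(1 − fₕ)sₕ²/nₕ with Wₕ = Nₕ/N, N = 13439.
Small: Wₕ = 0.56462534; term = 0.56462534²·(1 − 0.10305746)·5.725/782 = 0.002093409.
Large: Wₕ = 0.43537466; term = 0.43537466²·(1 − 0.18714750)·0.4493/1095 = 6.3220851 × 10^-5.
Sum = 0.0021566299.
SE = √(0.0021566299) = 0.04644.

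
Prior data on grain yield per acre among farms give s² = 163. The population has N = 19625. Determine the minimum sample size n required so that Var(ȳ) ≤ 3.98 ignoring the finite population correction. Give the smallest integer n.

Without fpc, n₀ = s²/D = 163/3.98 = 40.9548.
Rounding up, n = 41.

41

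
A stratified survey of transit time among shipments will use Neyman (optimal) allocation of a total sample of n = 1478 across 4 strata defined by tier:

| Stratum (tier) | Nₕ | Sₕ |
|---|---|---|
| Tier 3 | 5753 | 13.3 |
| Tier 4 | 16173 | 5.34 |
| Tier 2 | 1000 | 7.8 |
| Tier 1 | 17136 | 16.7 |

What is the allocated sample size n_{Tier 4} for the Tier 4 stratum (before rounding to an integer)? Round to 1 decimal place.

Neyman allocation: nₕ = n·NₕSₕ / Σⱼ NⱼSⱼ.
Σ NⱼSⱼ = 5753·13.3 + 16173·5.34 + 1000·7.8 + 17136·16.7 = 456849.92.
n_{Tier 4} = 1478·16173·5.34 / 456849.92 = 279.4.

279.4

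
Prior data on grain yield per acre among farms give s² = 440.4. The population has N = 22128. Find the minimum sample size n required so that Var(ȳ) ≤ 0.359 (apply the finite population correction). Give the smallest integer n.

1163

Without fpc, n₀ = s²/D = 440.4/0.359 = 1226.7409.
With fpc, (1 − n/N)·s²/n ≤ D requires n ≥ n₀/(1 + n₀/N) = 1226.7409/(1 + 1226.7409/22128) = 1162.3046.
Rounding up, n = 1163.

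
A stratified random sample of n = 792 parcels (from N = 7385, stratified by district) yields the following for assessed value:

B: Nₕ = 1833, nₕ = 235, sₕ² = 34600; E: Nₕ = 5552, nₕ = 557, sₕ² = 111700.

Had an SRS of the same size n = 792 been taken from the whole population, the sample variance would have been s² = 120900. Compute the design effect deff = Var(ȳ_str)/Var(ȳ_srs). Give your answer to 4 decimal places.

Var(ȳ_str) = Σ Wₕ²(1−fₕ)sₕ²/nₕ with Wₕ = Nₕ/7385:
  B: (1833/7385)²·(1−235/1833)·34600/235 = 7.9076325
  E: (5552/7385)²·(1−557/5552)·111700/557 = 101.97223
  → Var(ȳ_str) = 109.87986.
Var(ȳ_srs) = (1 − 792/7385)·120900/792 = 136.28049.
deff = 109.87986 / 136.28049 = 0.8063.

0.8063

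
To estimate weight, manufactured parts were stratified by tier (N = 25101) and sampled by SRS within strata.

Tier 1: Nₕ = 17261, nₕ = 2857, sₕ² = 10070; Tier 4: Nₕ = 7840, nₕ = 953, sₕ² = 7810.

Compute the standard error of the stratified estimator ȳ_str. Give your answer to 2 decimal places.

Var(ȳ_str) = Σₕ Wₕ²(1 − fₕ)sₕ²/nₕ with Wₕ = Nₕ/N, N = 25101.
Tier 1: Wₕ = 0.68766185; term = 0.68766185²·(1 − 0.16551764)·10070/2857 = 1.3908691.
Tier 4: Wₕ = 0.31233815; term = 0.31233815²·(1 − 0.12155612)·7810/953 = 0.70229929.
Sum = 2.0931684.
SE = √(2.0931684) = 1.45.

1.45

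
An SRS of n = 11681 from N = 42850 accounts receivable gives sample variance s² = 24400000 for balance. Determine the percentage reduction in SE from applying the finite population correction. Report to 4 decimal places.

14.7124

f = n/N = 11681/42850 = 0.27260210.
SE_no-fpc = √(s²/n) = 45.704073; SE_fpc = √((1−f)s²/n) = 38.979918.
Ratio = √(1−f) = 0.85287625. Reduction = 100·(1 − 0.85287625) = 14.7124%.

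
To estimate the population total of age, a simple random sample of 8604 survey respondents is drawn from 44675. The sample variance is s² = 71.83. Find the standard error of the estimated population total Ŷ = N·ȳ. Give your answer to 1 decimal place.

3667.9

Var(Ŷ) = N²·Var(ȳ) = N²·(1 − n/N)·s²/n.
f = 8604/44675 = 0.19259093; Var(ȳ) = 0.80740907·71.83/8604 = 0.0067406082.
Var(Ŷ) = 44675² · 0.0067406082 = 1.3453281 × 10^7.
SE(Ŷ) = √(1.3453281 × 10^7) = 3667.9.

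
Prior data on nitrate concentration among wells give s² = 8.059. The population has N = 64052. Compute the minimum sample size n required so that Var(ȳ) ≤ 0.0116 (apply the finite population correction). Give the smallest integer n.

688

Without fpc, n₀ = s²/D = 8.059/0.0116 = 694.7414.
With fpc, (1 − n/N)·s²/n ≤ D requires n ≥ n₀/(1 + n₀/N) = 694.7414/(1 + 694.7414/64052) = 687.2867.
Rounding up, n = 688.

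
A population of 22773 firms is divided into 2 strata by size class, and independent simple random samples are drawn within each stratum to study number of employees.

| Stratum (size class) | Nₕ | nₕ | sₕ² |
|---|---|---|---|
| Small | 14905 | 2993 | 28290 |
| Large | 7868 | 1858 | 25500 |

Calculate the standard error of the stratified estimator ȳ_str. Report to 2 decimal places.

2.12

Var(ȳ_str) = Σₕ Wₕ²(1 − fₕ)sₕ²/nₕ with Wₕ = Nₕ/N, N = 22773.
Small: Wₕ = 0.65450314; term = 0.65450314²·(1 − 0.20080510)·28290/2993 = 3.2359545.
Large: Wₕ = 0.34549686; term = 0.34549686²·(1 − 0.23614642)·25500/1858 = 1.2513904.
Sum = 4.4873449.
SE = √(4.4873449) = 2.12.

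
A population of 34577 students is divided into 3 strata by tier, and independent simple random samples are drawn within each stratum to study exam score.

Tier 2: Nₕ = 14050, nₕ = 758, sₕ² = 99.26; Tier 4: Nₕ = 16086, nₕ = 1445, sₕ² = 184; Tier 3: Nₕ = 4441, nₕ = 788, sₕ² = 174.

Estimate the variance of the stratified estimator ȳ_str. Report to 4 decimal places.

Var(ȳ_str) = Σₕ Wₕ²(1 − fₕ)sₕ²/nₕ with Wₕ = Nₕ/N, N = 34577.
Tier 2: Wₕ = 0.40633947; term = 0.40633947²·(1 − 0.05395018)·99.26/758 = 0.020454888.
Tier 4: Wₕ = 0.46522255; term = 0.46522255²·(1 − 0.08982967)·184/1445 = 0.025083848.
Tier 3: Wₕ = 0.12843798; term = 0.12843798²·(1 − 0.17743751)·174/788 = 0.0029962556.
Sum = 0.048534992.

0.0485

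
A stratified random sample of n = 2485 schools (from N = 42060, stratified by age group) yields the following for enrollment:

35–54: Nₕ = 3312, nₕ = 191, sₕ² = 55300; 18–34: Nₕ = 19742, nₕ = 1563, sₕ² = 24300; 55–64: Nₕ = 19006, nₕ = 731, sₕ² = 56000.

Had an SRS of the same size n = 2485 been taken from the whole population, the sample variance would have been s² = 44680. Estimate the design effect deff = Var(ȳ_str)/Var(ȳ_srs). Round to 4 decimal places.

Var(ȳ_str) = Σ Wₕ²(1−fₕ)sₕ²/nₕ with Wₕ = Nₕ/42060:
  35–54: (3312/42060)²·(1−191/3312)·55300/191 = 1.6917544
  18–34: (19742/42060)²·(1−1563/19742)·24300/1563 = 3.1540596
  55–64: (19006/42060)²·(1−731/19006)·56000/731 = 15.041122
  → Var(ȳ_str) = 19.886936.
Var(ȳ_srs) = (1 − 2485/42060)·44680/2485 = 16.917587.
deff = 19.886936 / 16.917587 = 1.1755.

1.1755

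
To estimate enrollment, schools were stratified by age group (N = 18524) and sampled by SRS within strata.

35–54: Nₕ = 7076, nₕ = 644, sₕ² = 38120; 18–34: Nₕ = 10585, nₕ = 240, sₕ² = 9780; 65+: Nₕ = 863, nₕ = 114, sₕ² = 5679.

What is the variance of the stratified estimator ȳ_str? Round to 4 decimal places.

Var(ȳ_str) = Σₕ Wₕ²(1 − fₕ)sₕ²/nₕ with Wₕ = Nₕ/N, N = 18524.
35–54: Wₕ = 0.38199093; term = 0.38199093²·(1 − 0.09101187)·38120/644 = 7.851115.
18–34: Wₕ = 0.57142086; term = 0.57142086²·(1 − 0.02267359)·9780/240 = 13.004074.
65+: Wₕ = 0.04658821; term = 0.04658821²·(1 − 0.13209733)·5679/114 = 0.093840451.
Sum = 20.949029.

20.9490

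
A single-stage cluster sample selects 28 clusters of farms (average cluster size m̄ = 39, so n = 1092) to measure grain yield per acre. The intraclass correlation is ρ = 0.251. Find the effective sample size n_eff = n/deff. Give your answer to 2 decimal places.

103.62

deff = 1 + (39 − 1)·0.251 = 1 + 9.538 = 10.538.
n_eff = 1092 / 10.538 = 103.62.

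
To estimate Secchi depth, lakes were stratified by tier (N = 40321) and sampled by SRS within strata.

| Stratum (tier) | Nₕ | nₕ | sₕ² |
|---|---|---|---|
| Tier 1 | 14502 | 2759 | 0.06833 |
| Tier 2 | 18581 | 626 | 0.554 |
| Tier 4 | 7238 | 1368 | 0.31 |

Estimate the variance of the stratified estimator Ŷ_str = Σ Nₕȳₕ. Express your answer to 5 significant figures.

309100

Var(Ŷ_str) = Σₕ Nₕ²(1 − fₕ)sₕ²/nₕ.
Tier 1: 14502²·(1 − 2759/14502)·0.06833/2759 = 4217.6126.
Tier 2: 18581²·(1 − 626/18581)·0.554/626 = 295250.01.
Tier 4: 7238²·(1 − 1368/7238)·0.31/1368 = 9627.9156.
Sum = 309095.54.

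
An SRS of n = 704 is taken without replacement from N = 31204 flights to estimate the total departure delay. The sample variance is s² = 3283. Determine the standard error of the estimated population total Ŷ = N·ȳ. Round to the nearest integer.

66620

Var(Ŷ) = N²·Var(ȳ) = N²·(1 − n/N)·s²/n.
f = 704/31204 = 0.02256121; Var(ȳ) = 0.97743879·3283/704 = 4.5581414.
Var(Ŷ) = 31204² · 4.5581414 = 4.4382149 × 10^9.
SE(Ŷ) = √(4.4382149 × 10^9) = 66620.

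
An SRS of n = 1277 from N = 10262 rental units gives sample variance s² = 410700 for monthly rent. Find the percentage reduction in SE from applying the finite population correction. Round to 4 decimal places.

f = n/N = 1277/10262 = 0.12443968.
SE_no-fpc = √(s²/n) = 17.933576; SE_fpc = √((1−f)s²/n) = 16.780695.
Ratio = √(1−f) = 0.93571380. Reduction = 100·(1 − 0.93571380) = 6.4286%.

6.4286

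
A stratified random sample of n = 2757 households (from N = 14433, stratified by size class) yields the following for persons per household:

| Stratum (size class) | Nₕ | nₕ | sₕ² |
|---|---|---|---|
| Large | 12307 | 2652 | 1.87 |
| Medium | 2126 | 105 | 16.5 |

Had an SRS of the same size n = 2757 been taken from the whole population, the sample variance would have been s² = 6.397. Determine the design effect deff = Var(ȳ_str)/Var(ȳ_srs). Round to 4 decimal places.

Var(ȳ_str) = Σ Wₕ²(1−fₕ)sₕ²/nₕ with Wₕ = Nₕ/14433:
  Large: (12307/14433)²·(1−2652/12307)·1.87/2652 = 4.02216 × 10^-4
  Medium: (2126/14433)²·(1−105/2126)·16.5/105 = 0.0032412386
  → Var(ȳ_str) = 0.0036434546.
Var(ȳ_srs) = (1 − 2757/14433)·6.397/2757 = 0.0018770553.
deff = 0.0036434546 / 0.0018770553 = 1.9410.

1.9410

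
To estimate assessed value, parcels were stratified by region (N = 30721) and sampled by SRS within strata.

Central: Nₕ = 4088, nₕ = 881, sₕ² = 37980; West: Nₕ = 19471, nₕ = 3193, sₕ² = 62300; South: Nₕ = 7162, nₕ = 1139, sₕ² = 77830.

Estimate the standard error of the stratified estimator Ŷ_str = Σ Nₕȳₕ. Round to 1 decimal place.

Var(Ŷ_str) = Σₕ Nₕ²(1 − fₕ)sₕ²/nₕ.
Central: 4088²·(1 − 881/4088)·37980/881 = 5.6518275 × 10^8.
West: 19471²·(1 − 3193/19471)·62300/3193 = 6.1841274 × 10^9.
South: 7162²·(1 − 1139/7162)·77830/1139 = 2.9476132 × 10^9.
Sum = 9.6969234 × 10^9.
SE = √(9.6969234 × 10^9) = 98473.0.

98473.0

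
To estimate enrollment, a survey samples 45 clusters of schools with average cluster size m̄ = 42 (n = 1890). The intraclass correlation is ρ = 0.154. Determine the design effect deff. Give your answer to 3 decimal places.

7.314

deff = 1 + (42 − 1)·0.154 = 1 + 6.314 = 7.314.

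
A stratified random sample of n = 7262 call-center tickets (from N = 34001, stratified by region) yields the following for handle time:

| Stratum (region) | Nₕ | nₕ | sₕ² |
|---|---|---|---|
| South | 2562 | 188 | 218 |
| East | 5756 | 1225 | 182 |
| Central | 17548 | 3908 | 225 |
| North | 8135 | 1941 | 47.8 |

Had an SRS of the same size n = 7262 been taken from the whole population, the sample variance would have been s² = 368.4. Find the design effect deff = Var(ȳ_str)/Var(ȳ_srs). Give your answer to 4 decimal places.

0.5626

Var(ȳ_str) = Σ Wₕ²(1−fₕ)sₕ²/nₕ with Wₕ = Nₕ/34001:
  South: (2562/34001)²·(1−188/2562)·218/188 = 0.0061006359
  East: (5756/34001)²·(1−1225/5756)·182/1225 = 0.0033517126
  Central: (17548/34001)²·(1−3908/17548)·225/3908 = 0.011920283
  North: (8135/34001)²·(1−1941/8135)·47.8/1941 = 0.0010733658
  → Var(ȳ_str) = 0.022445997.
Var(ȳ_srs) = (1 − 7262/34001)·368.4/7262 = 0.039894851.
deff = 0.022445997 / 0.039894851 = 0.5626.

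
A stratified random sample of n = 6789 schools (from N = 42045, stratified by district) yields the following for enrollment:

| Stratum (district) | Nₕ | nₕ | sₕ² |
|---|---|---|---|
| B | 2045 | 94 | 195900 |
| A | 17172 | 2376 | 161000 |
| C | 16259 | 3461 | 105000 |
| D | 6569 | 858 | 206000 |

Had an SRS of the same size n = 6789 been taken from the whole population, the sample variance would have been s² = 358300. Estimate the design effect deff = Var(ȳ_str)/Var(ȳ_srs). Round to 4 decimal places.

Var(ȳ_str) = Σ Wₕ²(1−fₕ)sₕ²/nₕ with Wₕ = Nₕ/42045:
  B: (2045/42045)²·(1−94/2045)·195900/94 = 4.7035791
  A: (17172/42045)²·(1−2376/17172)·161000/2376 = 9.739035
  C: (16259/42045)²·(1−3461/16259)·105000/3461 = 3.5710417
  D: (6569/42045)²·(1−858/6569)·206000/858 = 5.0952165
  → Var(ȳ_str) = 23.108872.
Var(ȳ_srs) = (1 − 6789/42045)·358300/6789 = 44.254728.
deff = 23.108872 / 44.254728 = 0.5222.

0.5222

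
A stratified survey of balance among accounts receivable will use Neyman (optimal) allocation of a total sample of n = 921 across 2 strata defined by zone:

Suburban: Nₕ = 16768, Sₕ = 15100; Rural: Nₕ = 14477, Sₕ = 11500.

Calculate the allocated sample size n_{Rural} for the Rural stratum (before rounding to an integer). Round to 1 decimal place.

365.4

Neyman allocation: nₕ = n·NₕSₕ / Σⱼ NⱼSⱼ.
Σ NⱼSⱼ = 16768·15100 + 14477·11500 = 4.196823 × 10^8.
n_{Rural} = 921·14477·11500 / (4.196823 × 10^8) = 365.4.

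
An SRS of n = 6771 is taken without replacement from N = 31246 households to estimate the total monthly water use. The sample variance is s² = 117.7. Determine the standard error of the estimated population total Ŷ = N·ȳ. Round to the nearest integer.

3646

Var(Ŷ) = N²·Var(ȳ) = N²·(1 − n/N)·s²/n.
f = 6771/31246 = 0.21669974; Var(ȳ) = 0.78330026·117.7/6771 = 0.013616075.
Var(Ŷ) = 31246² · 0.013616075 = 1.3293544 × 10^7.
SE(Ŷ) = √(1.3293544 × 10^7) = 3646.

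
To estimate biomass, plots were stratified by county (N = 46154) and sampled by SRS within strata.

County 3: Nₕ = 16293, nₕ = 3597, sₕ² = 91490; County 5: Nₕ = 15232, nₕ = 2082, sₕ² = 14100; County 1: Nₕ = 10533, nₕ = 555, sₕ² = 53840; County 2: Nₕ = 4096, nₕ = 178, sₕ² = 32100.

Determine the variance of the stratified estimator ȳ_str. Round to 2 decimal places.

9.25

Var(ȳ_str) = Σₕ Wₕ²(1 − fₕ)sₕ²/nₕ with Wₕ = Nₕ/N, N = 46154.
County 3: Wₕ = 0.35301382; term = 0.35301382²·(1 − 0.22076966)·91490/3597 = 2.4699176.
County 5: Wₕ = 0.33002557; term = 0.33002557²·(1 − 0.13668592)·14100/2082 = 0.63679901.
County 1: Wₕ = 0.22821424; term = 0.22821424²·(1 − 0.05269154)·53840/555 = 4.7861793.
County 2: Wₕ = 0.08874637; term = 0.08874637²·(1 − 0.04345703)·32100/178 = 1.3585972.
Sum = 9.2514931.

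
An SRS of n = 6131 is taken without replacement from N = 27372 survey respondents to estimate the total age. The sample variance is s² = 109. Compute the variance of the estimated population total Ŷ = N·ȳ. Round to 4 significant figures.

Var(Ŷ) = N²·Var(ȳ) = N²·(1 − n/N)·s²/n.
f = 6131/27372 = 0.22398802; Var(ȳ) = 0.77601198·109/6131 = 0.013796331.
Var(Ŷ) = 27372² · 0.013796331 = 1.0336575 × 10^7.

1.034 × 10^7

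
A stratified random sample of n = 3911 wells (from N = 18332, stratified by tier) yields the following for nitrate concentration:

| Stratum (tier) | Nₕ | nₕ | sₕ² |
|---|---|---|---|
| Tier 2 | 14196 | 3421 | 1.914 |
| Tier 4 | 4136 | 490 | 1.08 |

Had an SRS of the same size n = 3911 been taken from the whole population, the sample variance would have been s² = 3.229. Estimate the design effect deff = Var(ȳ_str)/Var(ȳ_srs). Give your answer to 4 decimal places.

0.5444

Var(ȳ_str) = Σ Wₕ²(1−fₕ)sₕ²/nₕ with Wₕ = Nₕ/18332:
  Tier 2: (14196/18332)²·(1−3421/14196)·1.914/3421 = 2.5465513 × 10^-4
  Tier 4: (4136/18332)²·(1−490/4136)·1.08/490 = 9.8902022 × 10^-5
  → Var(ȳ_str) = 3.5355715 × 10^-4.
Var(ȳ_srs) = (1 − 3911/18332)·3.229/3911 = 6.4947996 × 10^-4.
deff = (3.5355715 × 10^-4) / (6.4947996 × 10^-4) = 0.5444.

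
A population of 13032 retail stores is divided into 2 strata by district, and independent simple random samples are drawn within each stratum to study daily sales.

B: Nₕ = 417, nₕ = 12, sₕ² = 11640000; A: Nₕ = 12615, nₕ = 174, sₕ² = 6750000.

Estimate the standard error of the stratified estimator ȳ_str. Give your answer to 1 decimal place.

Var(ȳ_str) = Σₕ Wₕ²(1 − fₕ)sₕ²/nₕ with Wₕ = Nₕ/N, N = 13032.
B: Wₕ = 0.03199816; term = 0.03199816²·(1 − 0.02877698)·11640000/12 = 964.58537.
A: Wₕ = 0.96800184; term = 0.96800184²·(1 − 0.01379310)·6750000/174 = 35848.825.
Sum = 36813.41.
SE = √(36813.41) = 191.9.

191.9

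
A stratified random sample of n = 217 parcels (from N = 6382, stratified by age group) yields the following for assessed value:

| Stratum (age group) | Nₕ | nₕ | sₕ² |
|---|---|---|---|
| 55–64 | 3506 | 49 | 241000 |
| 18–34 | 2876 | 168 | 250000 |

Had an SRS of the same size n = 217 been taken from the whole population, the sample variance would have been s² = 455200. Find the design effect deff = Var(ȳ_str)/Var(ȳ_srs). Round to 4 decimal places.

0.8627

Var(ȳ_str) = Σ Wₕ²(1−fₕ)sₕ²/nₕ with Wₕ = Nₕ/6382:
  55–64: (3506/6382)²·(1−49/3506)·241000/49 = 1463.5874
  18–34: (2876/6382)²·(1−168/2876)·250000/168 = 284.54743
  → Var(ȳ_str) = 1748.1348.
Var(ȳ_srs) = (1 − 217/6382)·455200/217 = 2026.3702.
deff = 1748.1348 / 2026.3702 = 0.8627.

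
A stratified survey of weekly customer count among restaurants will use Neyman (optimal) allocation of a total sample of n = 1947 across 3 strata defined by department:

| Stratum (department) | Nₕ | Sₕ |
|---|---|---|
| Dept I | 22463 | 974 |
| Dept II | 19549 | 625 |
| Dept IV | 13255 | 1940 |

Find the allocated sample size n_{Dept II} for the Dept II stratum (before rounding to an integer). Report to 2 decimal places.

397.73

Neyman allocation: nₕ = n·NₕSₕ / Σⱼ NⱼSⱼ.
Σ NⱼSⱼ = 22463·974 + 19549·625 + 13255·1940 = 5.9811787 × 10^7.
n_{Dept II} = 1947·19549·625 / (5.9811787 × 10^7) = 397.73.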